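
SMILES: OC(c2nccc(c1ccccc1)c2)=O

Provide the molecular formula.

Heavy atoms from the SMILES: 12 C, 1 N, 2 O.
Implicit hydrogens by atom environment:
  8 × C (aromatic): 1 H each → 8
  3 × C (aromatic): no H
  1 × C: no H
  1 × N (aromatic): no H
  1 × O: 1 H
  1 × O: no H
  Total hydrogens = 9.
Molecular formula: C12H9NO2

C12H9NO2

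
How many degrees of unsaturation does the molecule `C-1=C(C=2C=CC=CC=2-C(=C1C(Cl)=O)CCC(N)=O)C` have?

9

Molecular formula from the SMILES: C15H14ClNO2.
DoU = (2C + 2 + N − H − X)/2 = (2·15 + 2 + 1 − 14 − 1)/2 = 18/2 = 9.
(Structurally: 2 ring(s) + 7 π bond(s) = 9.)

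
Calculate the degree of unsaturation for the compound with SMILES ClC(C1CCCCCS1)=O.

Molecular formula from the SMILES: C7H11ClOS.
DoU = (2C + 2 + N − H − X)/2 = (2·7 + 2 + 0 − 11 − 1)/2 = 4/2 = 2.
(Structurally: 1 ring(s) + 1 π bond(s) = 2.)

2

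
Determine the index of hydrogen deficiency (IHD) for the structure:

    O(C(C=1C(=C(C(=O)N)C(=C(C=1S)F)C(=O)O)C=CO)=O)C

Molecular formula from the SMILES: C12H10FNO6S.
DoU = (2C + 2 + N − H − X)/2 = (2·12 + 2 + 1 − 10 − 1)/2 = 16/2 = 8.
(Structurally: 1 ring(s) + 7 π bond(s) = 8.)

8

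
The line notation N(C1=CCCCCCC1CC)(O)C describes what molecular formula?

C11H21NO

Heavy atoms from the SMILES: 11 C, 1 N, 1 O.
Implicit hydrogens by atom environment:
  6 × C: 2 H each → 12
  2 × C: 3 H each → 6
  2 × C: 1 H each → 2
  1 × C: no H
  1 × N: no H
  1 × O: 1 H
  Total hydrogens = 21.
Molecular formula: C11H21NO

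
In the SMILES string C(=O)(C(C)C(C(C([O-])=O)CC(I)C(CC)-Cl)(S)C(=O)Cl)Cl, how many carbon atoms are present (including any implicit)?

12

The symbol for carbon appears 12 times in the SMILES. (Cl is a single chlorine, not C + l.)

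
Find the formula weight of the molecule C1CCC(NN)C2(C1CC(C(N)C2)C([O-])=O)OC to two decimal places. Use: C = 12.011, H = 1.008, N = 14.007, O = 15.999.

256.33

Molecular formula: C12H22N3O3-.
M = 12×12.011 + 22×1.008 + 3×14.007 + 3×15.999 = 256.33 g/mol.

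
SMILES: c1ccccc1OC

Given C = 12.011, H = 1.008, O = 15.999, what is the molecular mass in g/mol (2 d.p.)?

108.14

Molecular formula: C7H8O.
M = 7×12.011 + 8×1.008 + 1×15.999 = 108.14 g/mol.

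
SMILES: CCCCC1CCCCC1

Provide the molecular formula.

Heavy atoms from the SMILES: 10 C.
Implicit hydrogens by atom environment:
  8 × C: 2 H each → 16
  1 × C: 3 H
  1 × C: 1 H
  Total hydrogens = 20.
Molecular formula: C10H20

C10H20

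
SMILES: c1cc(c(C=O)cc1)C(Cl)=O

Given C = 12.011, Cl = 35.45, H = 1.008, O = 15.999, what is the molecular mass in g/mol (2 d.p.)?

Molecular formula: C8H5ClO2.
M = 8×12.011 + 1×35.45 + 5×1.008 + 2×15.999 = 168.58 g/mol.

168.58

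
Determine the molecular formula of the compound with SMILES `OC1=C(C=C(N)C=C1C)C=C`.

C9H11NO

Heavy atoms from the SMILES: 9 C, 1 N, 1 O.
Implicit hydrogens by atom environment:
  4 × C (aromatic): no H
  2 × C (aromatic): 1 H each → 2
  1 × C: 3 H
  1 × C: 2 H
  1 × C: 1 H
  1 × N: 2 H
  1 × O: 1 H
  Total hydrogens = 11.
Molecular formula: C9H11NO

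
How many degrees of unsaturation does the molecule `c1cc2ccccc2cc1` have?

7

Molecular formula from the SMILES: C10H8.
DoU = (2C + 2 + N − H − X)/2 = (2·10 + 2 + 0 − 8 − 0)/2 = 14/2 = 7.
(Structurally: 2 ring(s) + 5 π bond(s) = 7.)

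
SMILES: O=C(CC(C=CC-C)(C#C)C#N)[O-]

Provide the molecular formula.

C10H10NO2-

Heavy atoms from the SMILES: 10 C, 1 N, 2 O.
Implicit hydrogens by atom environment:
  4 × C: no H
  3 × C: 1 H each → 3
  2 × C: 2 H each → 4
  1 × C: 3 H
  1 × N: no H
  1 × O: no H
  1 × O (charge -1): no H
  Total hydrogens = 10.
Net charge -1.
Molecular formula: C10H10NO2-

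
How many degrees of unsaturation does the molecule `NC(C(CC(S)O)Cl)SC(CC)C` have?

0

Molecular formula from the SMILES: C8H18ClNOS2.
DoU = (2C + 2 + N − H − X)/2 = (2·8 + 2 + 1 − 18 − 1)/2 = 0/2 = 0.
(Structurally: 0 ring(s) + 0 π bond(s) = 0.)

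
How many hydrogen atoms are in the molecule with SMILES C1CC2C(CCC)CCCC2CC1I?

23

Hydrogens are implicit in SMILES; fill each atom to its normal valence:
  8 × C: 2 H each → 16
  4 × C: 1 H each → 4
  1 × C: 3 H
  1 × I: no H
  Total hydrogens = 23.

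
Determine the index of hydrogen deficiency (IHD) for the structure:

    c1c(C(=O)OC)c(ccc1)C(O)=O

6

Molecular formula from the SMILES: C9H8O4.
DoU = (2C + 2 + N − H − X)/2 = (2·9 + 2 + 0 − 8 − 0)/2 = 12/2 = 6.
(Structurally: 1 ring(s) + 5 π bond(s) = 6.)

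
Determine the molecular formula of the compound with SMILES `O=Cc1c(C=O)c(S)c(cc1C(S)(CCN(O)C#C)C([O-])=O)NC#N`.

C15H12N3O5S2-

Heavy atoms from the SMILES: 15 C, 3 N, 5 O, 2 S.
Implicit hydrogens by atom environment:
  5 × C (aromatic): no H
  4 × C: no H
  3 × C: 1 H each → 3
  3 × O: no H
  2 × C: 2 H each → 4
  2 × N: no H
  2 × S: 1 H each → 2
  1 × C (aromatic): 1 H
  1 × N: 1 H
  1 × O: 1 H
  1 × O (charge -1): no H
  Total hydrogens = 12.
Net charge -1.
Molecular formula: C15H12N3O5S2-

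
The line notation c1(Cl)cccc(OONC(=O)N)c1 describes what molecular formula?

Heavy atoms from the SMILES: 7 C, 1 Cl, 2 N, 3 O.
Implicit hydrogens by atom environment:
  4 × C (aromatic): 1 H each → 4
  3 × O: no H
  2 × C (aromatic): no H
  1 × C: no H
  1 × Cl: no H
  1 × N: 2 H
  1 × N: 1 H
  Total hydrogens = 7.
Molecular formula: C7H7ClN2O3

C7H7ClN2O3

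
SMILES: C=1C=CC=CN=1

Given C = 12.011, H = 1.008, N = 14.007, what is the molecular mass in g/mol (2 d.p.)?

Molecular formula: C5H5N.
M = 5×12.011 + 5×1.008 + 1×14.007 = 79.10 g/mol.

79.10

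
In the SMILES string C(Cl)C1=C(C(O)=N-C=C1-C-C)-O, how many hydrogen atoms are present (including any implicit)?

10

Hydrogens are implicit in SMILES; fill each atom to its normal valence:
  4 × C (aromatic): no H
  2 × C: 2 H each → 4
  2 × O: 1 H each → 2
  1 × C: 3 H
  1 × C (aromatic): 1 H
  1 × Cl: no H
  1 × N (aromatic): no H
  Total hydrogens = 10.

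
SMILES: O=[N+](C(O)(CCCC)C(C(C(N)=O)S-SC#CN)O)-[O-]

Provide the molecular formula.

Heavy atoms from the SMILES: 10 C, 3 N, 5 O, 2 S.
Implicit hydrogens by atom environment:
  4 × C: no H
  3 × C: 2 H each → 6
  2 × C: 1 H each → 2
  2 × N: 2 H each → 4
  2 × O: 1 H each → 2
  2 × O: no H
  2 × S: no H
  1 × C: 3 H
  1 × N (charge +1): no H
  1 × O (charge -1): no H
  Total hydrogens = 17.
Molecular formula: C10H17N3O5S2

C10H17N3O5S2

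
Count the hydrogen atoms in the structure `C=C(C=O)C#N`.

3

Hydrogens are implicit in SMILES; fill each atom to its normal valence:
  2 × C: no H
  1 × C: 2 H
  1 × C: 1 H
  1 × N: no H
  1 × O: no H
  Total hydrogens = 3.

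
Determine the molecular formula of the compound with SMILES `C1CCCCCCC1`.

Heavy atoms from the SMILES: 8 C.
Implicit hydrogens by atom environment:
  8 × C: 2 H each → 16
  Total hydrogens = 16.
Molecular formula: C8H16

C8H16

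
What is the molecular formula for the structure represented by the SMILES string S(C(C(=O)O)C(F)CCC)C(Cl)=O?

Heavy atoms from the SMILES: 7 C, 1 Cl, 1 F, 3 O, 1 S.
Implicit hydrogens by atom environment:
  2 × C: 2 H each → 4
  2 × C: 1 H each → 2
  2 × C: no H
  2 × O: no H
  1 × C: 3 H
  1 × Cl: no H
  1 × F: no H
  1 × O: 1 H
  1 × S: no H
  Total hydrogens = 10.
Molecular formula: C7H10ClFO3S

C7H10ClFO3S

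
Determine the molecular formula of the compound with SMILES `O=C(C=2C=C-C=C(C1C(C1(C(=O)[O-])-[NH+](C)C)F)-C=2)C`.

Heavy atoms from the SMILES: 14 C, 1 F, 1 N, 3 O.
Implicit hydrogens by atom environment:
  4 × C (aromatic): 1 H each → 4
  3 × C: 3 H each → 9
  3 × C: no H
  2 × C: 1 H each → 2
  2 × C (aromatic): no H
  2 × O: no H
  1 × F: no H
  1 × N (charge +1): 1 H
  1 × O (charge -1): no H
  Total hydrogens = 16.
Molecular formula: C14H16FNO3

C14H16FNO3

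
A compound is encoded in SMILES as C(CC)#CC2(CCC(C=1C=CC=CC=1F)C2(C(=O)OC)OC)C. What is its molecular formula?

Heavy atoms from the SMILES: 19 C, 1 F, 3 O.
Implicit hydrogens by atom environment:
  5 × C: no H
  4 × C: 3 H each → 12
  4 × C (aromatic): 1 H each → 4
  3 × C: 2 H each → 6
  3 × O: no H
  2 × C (aromatic): no H
  1 × C: 1 H
  1 × F: no H
  Total hydrogens = 23.
Molecular formula: C19H23FO3

C19H23FO3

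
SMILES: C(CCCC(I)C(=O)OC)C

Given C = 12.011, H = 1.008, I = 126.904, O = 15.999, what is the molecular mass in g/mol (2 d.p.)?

Molecular formula: C8H15IO2.
M = 8×12.011 + 15×1.008 + 1×126.904 + 2×15.999 = 270.11 g/mol.

270.11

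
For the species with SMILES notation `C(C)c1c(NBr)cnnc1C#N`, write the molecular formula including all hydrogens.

Heavy atoms from the SMILES: 1 Br, 7 C, 4 N.
Implicit hydrogens by atom environment:
  3 × C (aromatic): no H
  2 × N (aromatic): no H
  1 × Br: no H
  1 × C: 3 H
  1 × C: 2 H
  1 × C (aromatic): 1 H
  1 × C: no H
  1 × N: 1 H
  1 × N: no H
  Total hydrogens = 7.
Molecular formula: C7H7BrN4

C7H7BrN4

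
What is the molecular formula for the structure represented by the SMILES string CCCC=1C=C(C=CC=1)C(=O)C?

Heavy atoms from the SMILES: 11 C, 1 O.
Implicit hydrogens by atom environment:
  4 × C (aromatic): 1 H each → 4
  2 × C: 3 H each → 6
  2 × C: 2 H each → 4
  2 × C (aromatic): no H
  1 × C: no H
  1 × O: no H
  Total hydrogens = 14.
Molecular formula: C11H14O

C11H14O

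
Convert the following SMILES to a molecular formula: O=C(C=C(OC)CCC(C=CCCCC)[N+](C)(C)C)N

Heavy atoms from the SMILES: 16 C, 2 N, 2 O.
Implicit hydrogens by atom environment:
  5 × C: 3 H each → 15
  5 × C: 2 H each → 10
  4 × C: 1 H each → 4
  2 × C: no H
  2 × O: no H
  1 × N: 2 H
  1 × N (charge +1): no H
  Total hydrogens = 31.
Net charge +1.
Molecular formula: C16H31N2O2+

C16H31N2O2+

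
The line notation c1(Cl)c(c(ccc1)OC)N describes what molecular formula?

Heavy atoms from the SMILES: 7 C, 1 Cl, 1 N, 1 O.
Implicit hydrogens by atom environment:
  3 × C (aromatic): 1 H each → 3
  3 × C (aromatic): no H
  1 × C: 3 H
  1 × Cl: no H
  1 × N: 2 H
  1 × O: no H
  Total hydrogens = 8.
Molecular formula: C7H8ClNO

C7H8ClNO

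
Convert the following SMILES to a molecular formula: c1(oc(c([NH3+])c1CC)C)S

C7H12NOS+

Heavy atoms from the SMILES: 7 C, 1 N, 1 O, 1 S.
Implicit hydrogens by atom environment:
  4 × C (aromatic): no H
  2 × C: 3 H each → 6
  1 × C: 2 H
  1 × N (charge +1): 3 H
  1 × O (aromatic): no H
  1 × S: 1 H
  Total hydrogens = 12.
Net charge +1.
Molecular formula: C7H12NOS+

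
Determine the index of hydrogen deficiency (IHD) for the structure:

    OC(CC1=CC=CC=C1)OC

Molecular formula from the SMILES: C9H12O2.
DoU = (2C + 2 + N − H − X)/2 = (2·9 + 2 + 0 − 12 − 0)/2 = 8/2 = 4.
(Structurally: 1 ring(s) + 3 π bond(s) = 4.)

4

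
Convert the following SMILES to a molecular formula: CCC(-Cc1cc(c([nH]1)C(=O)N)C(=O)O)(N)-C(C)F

Heavy atoms from the SMILES: 12 C, 1 F, 3 N, 3 O.
Implicit hydrogens by atom environment:
  3 × C (aromatic): no H
  3 × C: no H
  2 × C: 3 H each → 6
  2 × C: 2 H each → 4
  2 × N: 2 H each → 4
  2 × O: no H
  1 × C (aromatic): 1 H
  1 × C: 1 H
  1 × F: no H
  1 × N (aromatic): 1 H
  1 × O: 1 H
  Total hydrogens = 18.
Molecular formula: C12H18FN3O3

C12H18FN3O3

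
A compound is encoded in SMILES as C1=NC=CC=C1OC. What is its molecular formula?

C6H7NO

Heavy atoms from the SMILES: 6 C, 1 N, 1 O.
Implicit hydrogens by atom environment:
  4 × C (aromatic): 1 H each → 4
  1 × C: 3 H
  1 × C (aromatic): no H
  1 × N (aromatic): no H
  1 × O: no H
  Total hydrogens = 7.
Molecular formula: C6H7NO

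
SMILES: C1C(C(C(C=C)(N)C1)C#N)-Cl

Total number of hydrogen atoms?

11

Hydrogens are implicit in SMILES; fill each atom to its normal valence:
  3 × C: 2 H each → 6
  3 × C: 1 H each → 3
  2 × C: no H
  1 × Cl: no H
  1 × N: 2 H
  1 × N: no H
  Total hydrogens = 11.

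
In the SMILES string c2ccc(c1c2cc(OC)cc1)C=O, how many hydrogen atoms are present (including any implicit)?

10

Hydrogens are implicit in SMILES; fill each atom to its normal valence:
  6 × C (aromatic): 1 H each → 6
  4 × C (aromatic): no H
  2 × O: no H
  1 × C: 3 H
  1 × C: 1 H
  Total hydrogens = 10.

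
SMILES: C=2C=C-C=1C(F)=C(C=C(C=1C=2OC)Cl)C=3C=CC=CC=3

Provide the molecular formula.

Heavy atoms from the SMILES: 17 C, 1 Cl, 1 F, 1 O.
Implicit hydrogens by atom environment:
  9 × C (aromatic): 1 H each → 9
  7 × C (aromatic): no H
  1 × C: 3 H
  1 × Cl: no H
  1 × F: no H
  1 × O: no H
  Total hydrogens = 12.
Molecular formula: C17H12ClFO

C17H12ClFO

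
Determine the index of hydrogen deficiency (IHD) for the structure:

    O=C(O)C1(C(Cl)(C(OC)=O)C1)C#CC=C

Molecular formula from the SMILES: C10H9ClO4.
DoU = (2C + 2 + N − H − X)/2 = (2·10 + 2 + 0 − 9 − 1)/2 = 12/2 = 6.
(Structurally: 1 ring(s) + 5 π bond(s) = 6.)

6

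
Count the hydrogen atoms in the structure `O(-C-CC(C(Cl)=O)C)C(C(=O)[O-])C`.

Hydrogens are implicit in SMILES; fill each atom to its normal valence:
  3 × O: no H
  2 × C: 3 H each → 6
  2 × C: 2 H each → 4
  2 × C: 1 H each → 2
  2 × C: no H
  1 × Cl: no H
  1 × O (charge -1): no H
  Total hydrogens = 12.

12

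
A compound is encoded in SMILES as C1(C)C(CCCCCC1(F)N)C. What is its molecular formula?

C10H20FN

Heavy atoms from the SMILES: 10 C, 1 F, 1 N.
Implicit hydrogens by atom environment:
  5 × C: 2 H each → 10
  2 × C: 3 H each → 6
  2 × C: 1 H each → 2
  1 × C: no H
  1 × F: no H
  1 × N: 2 H
  Total hydrogens = 20.
Molecular formula: C10H20FN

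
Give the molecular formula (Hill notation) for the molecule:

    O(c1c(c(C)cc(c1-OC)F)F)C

Heavy atoms from the SMILES: 9 C, 2 F, 2 O.
Implicit hydrogens by atom environment:
  5 × C (aromatic): no H
  3 × C: 3 H each → 9
  2 × F: no H
  2 × O: no H
  1 × C (aromatic): 1 H
  Total hydrogens = 10.
Molecular formula: C9H10F2O2

C9H10F2O2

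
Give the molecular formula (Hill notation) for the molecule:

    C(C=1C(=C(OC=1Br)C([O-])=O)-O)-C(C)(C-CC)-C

Heavy atoms from the SMILES: 1 Br, 12 C, 4 O.
Implicit hydrogens by atom environment:
  4 × C (aromatic): no H
  3 × C: 3 H each → 9
  3 × C: 2 H each → 6
  2 × C: no H
  1 × Br: no H
  1 × O: 1 H
  1 × O (aromatic): no H
  1 × O: no H
  1 × O (charge -1): no H
  Total hydrogens = 16.
Net charge -1.
Molecular formula: C12H16BrO4-

C12H16BrO4-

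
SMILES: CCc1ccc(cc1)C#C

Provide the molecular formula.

C10H10

Heavy atoms from the SMILES: 10 C.
Implicit hydrogens by atom environment:
  4 × C (aromatic): 1 H each → 4
  2 × C (aromatic): no H
  1 × C: 3 H
  1 × C: 2 H
  1 × C: 1 H
  1 × C: no H
  Total hydrogens = 10.
Molecular formula: C10H10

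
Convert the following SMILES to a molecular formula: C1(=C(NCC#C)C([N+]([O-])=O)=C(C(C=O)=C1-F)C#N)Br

C11H5BrFN3O3

Heavy atoms from the SMILES: 1 Br, 11 C, 1 F, 3 N, 3 O.
Implicit hydrogens by atom environment:
  6 × C (aromatic): no H
  2 × C: 1 H each → 2
  2 × C: no H
  2 × O: no H
  1 × Br: no H
  1 × C: 2 H
  1 × F: no H
  1 × N: 1 H
  1 × N (charge +1): no H
  1 × N: no H
  1 × O (charge -1): no H
  Total hydrogens = 5.
Molecular formula: C11H5BrFN3O3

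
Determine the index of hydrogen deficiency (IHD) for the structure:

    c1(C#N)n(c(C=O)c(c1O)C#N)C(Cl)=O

9

Molecular formula from the SMILES: C8H2ClN3O3.
DoU = (2C + 2 + N − H − X)/2 = (2·8 + 2 + 3 − 2 − 1)/2 = 18/2 = 9.
(Structurally: 1 ring(s) + 8 π bond(s) = 9.)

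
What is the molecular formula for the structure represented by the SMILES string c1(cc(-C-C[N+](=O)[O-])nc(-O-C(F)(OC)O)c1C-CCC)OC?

Heavy atoms from the SMILES: 14 C, 1 F, 2 N, 6 O.
Implicit hydrogens by atom environment:
  5 × C: 2 H each → 10
  4 × C (aromatic): no H
  4 × O: no H
  3 × C: 3 H each → 9
  1 × C (aromatic): 1 H
  1 × C: no H
  1 × F: no H
  1 × N (aromatic): no H
  1 × N (charge +1): no H
  1 × O: 1 H
  1 × O (charge -1): no H
  Total hydrogens = 21.
Molecular formula: C14H21FN2O6

C14H21FN2O6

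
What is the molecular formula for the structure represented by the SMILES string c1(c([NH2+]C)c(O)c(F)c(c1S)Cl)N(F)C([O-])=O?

C8H7ClF2N2O3S

Heavy atoms from the SMILES: 8 C, 1 Cl, 2 F, 2 N, 3 O, 1 S.
Implicit hydrogens by atom environment:
  6 × C (aromatic): no H
  2 × F: no H
  1 × C: 3 H
  1 × C: no H
  1 × Cl: no H
  1 × N (charge +1): 2 H
  1 × N: no H
  1 × O: 1 H
  1 × O: no H
  1 × O (charge -1): no H
  1 × S: 1 H
  Total hydrogens = 7.
Molecular formula: C8H7ClF2N2O3S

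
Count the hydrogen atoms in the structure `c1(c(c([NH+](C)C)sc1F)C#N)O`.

Hydrogens are implicit in SMILES; fill each atom to its normal valence:
  4 × C (aromatic): no H
  2 × C: 3 H each → 6
  1 × C: no H
  1 × F: no H
  1 × N (charge +1): 1 H
  1 × N: no H
  1 × O: 1 H
  1 × S (aromatic): no H
  Total hydrogens = 8.

8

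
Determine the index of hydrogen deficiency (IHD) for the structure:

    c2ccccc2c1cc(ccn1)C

8

Molecular formula from the SMILES: C12H11N.
DoU = (2C + 2 + N − H − X)/2 = (2·12 + 2 + 1 − 11 − 0)/2 = 16/2 = 8.
(Structurally: 2 ring(s) + 6 π bond(s) = 8.)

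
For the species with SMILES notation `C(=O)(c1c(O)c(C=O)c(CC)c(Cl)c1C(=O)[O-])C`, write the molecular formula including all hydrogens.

Heavy atoms from the SMILES: 12 C, 1 Cl, 5 O.
Implicit hydrogens by atom environment:
  6 × C (aromatic): no H
  3 × O: no H
  2 × C: 3 H each → 6
  2 × C: no H
  1 × C: 2 H
  1 × C: 1 H
  1 × Cl: no H
  1 × O: 1 H
  1 × O (charge -1): no H
  Total hydrogens = 10.
Net charge -1.
Molecular formula: C12H10ClO5-

C12H10ClO5-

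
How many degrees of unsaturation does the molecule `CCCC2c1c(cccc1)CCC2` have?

Molecular formula from the SMILES: C13H18.
DoU = (2C + 2 + N − H − X)/2 = (2·13 + 2 + 0 − 18 − 0)/2 = 10/2 = 5.
(Structurally: 2 ring(s) + 3 π bond(s) = 5.)

5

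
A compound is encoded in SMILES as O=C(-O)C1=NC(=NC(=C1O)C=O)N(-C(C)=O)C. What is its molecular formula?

Heavy atoms from the SMILES: 9 C, 3 N, 5 O.
Implicit hydrogens by atom environment:
  4 × C (aromatic): no H
  3 × O: no H
  2 × C: 3 H each → 6
  2 × C: no H
  2 × N (aromatic): no H
  2 × O: 1 H each → 2
  1 × C: 1 H
  1 × N: no H
  Total hydrogens = 9.
Molecular formula: C9H9N3O5

C9H9N3O5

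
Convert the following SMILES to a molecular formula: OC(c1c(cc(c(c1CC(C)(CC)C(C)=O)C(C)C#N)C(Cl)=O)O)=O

Heavy atoms from the SMILES: 18 C, 1 Cl, 1 N, 5 O.
Implicit hydrogens by atom environment:
  5 × C (aromatic): no H
  5 × C: no H
  4 × C: 3 H each → 12
  3 × O: no H
  2 × C: 2 H each → 4
  2 × O: 1 H each → 2
  1 × C (aromatic): 1 H
  1 × C: 1 H
  1 × Cl: no H
  1 × N: no H
  Total hydrogens = 20.
Molecular formula: C18H20ClNO5

C18H20ClNO5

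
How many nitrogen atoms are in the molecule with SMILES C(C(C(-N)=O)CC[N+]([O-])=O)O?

2

The symbol for nitrogen appears 2 times in the SMILES.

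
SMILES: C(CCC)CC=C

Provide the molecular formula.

C7H14

Heavy atoms from the SMILES: 7 C.
Implicit hydrogens by atom environment:
  5 × C: 2 H each → 10
  1 × C: 3 H
  1 × C: 1 H
  Total hydrogens = 14.
Molecular formula: C7H14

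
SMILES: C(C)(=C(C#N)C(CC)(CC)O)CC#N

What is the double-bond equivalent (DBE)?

5

Molecular formula from the SMILES: C11H16N2O.
DoU = (2C + 2 + N − H − X)/2 = (2·11 + 2 + 2 − 16 − 0)/2 = 10/2 = 5.
(Structurally: 0 ring(s) + 5 π bond(s) = 5.)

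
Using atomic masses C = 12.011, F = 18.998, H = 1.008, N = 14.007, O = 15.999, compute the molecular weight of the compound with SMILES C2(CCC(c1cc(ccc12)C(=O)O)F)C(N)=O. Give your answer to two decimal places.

237.23

Molecular formula: C12H12FNO3.
M = 12×12.011 + 1×18.998 + 12×1.008 + 1×14.007 + 3×15.999 = 237.23 g/mol.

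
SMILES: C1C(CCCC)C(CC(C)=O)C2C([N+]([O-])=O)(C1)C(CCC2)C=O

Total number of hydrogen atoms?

29

Hydrogens are implicit in SMILES; fill each atom to its normal valence:
  9 × C: 2 H each → 18
  5 × C: 1 H each → 5
  3 × O: no H
  2 × C: 3 H each → 6
  2 × C: no H
  1 × N (charge +1): no H
  1 × O (charge -1): no H
  Total hydrogens = 29.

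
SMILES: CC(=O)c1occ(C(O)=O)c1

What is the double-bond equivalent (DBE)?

5

Molecular formula from the SMILES: C7H6O4.
DoU = (2C + 2 + N − H − X)/2 = (2·7 + 2 + 0 − 6 − 0)/2 = 10/2 = 5.
(Structurally: 1 ring(s) + 4 π bond(s) = 5.)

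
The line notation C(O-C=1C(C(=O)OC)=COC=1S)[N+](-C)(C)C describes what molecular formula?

Heavy atoms from the SMILES: 10 C, 1 N, 4 O, 1 S.
Implicit hydrogens by atom environment:
  4 × C: 3 H each → 12
  3 × C (aromatic): no H
  3 × O: no H
  1 × C: 2 H
  1 × C (aromatic): 1 H
  1 × C: no H
  1 × N (charge +1): no H
  1 × O (aromatic): no H
  1 × S: 1 H
  Total hydrogens = 16.
Net charge +1.
Molecular formula: C10H16NO4S+

C10H16NO4S+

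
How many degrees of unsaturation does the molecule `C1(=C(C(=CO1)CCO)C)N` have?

Molecular formula from the SMILES: C7H11NO2.
DoU = (2C + 2 + N − H − X)/2 = (2·7 + 2 + 1 − 11 − 0)/2 = 6/2 = 3.
(Structurally: 1 ring(s) + 2 π bond(s) = 3.)

3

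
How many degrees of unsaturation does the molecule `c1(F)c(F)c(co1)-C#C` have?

5

Molecular formula from the SMILES: C6H2F2O.
DoU = (2C + 2 + N − H − X)/2 = (2·6 + 2 + 0 − 2 − 2)/2 = 10/2 = 5.
(Structurally: 1 ring(s) + 4 π bond(s) = 5.)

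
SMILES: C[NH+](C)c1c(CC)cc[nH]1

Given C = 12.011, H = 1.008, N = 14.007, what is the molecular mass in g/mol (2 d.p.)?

Molecular formula: C8H15N2+.
M = 8×12.011 + 15×1.008 + 2×14.007 = 139.22 g/mol.

139.22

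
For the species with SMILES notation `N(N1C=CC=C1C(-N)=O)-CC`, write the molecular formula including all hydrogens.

Heavy atoms from the SMILES: 7 C, 3 N, 1 O.
Implicit hydrogens by atom environment:
  3 × C (aromatic): 1 H each → 3
  1 × C: 3 H
  1 × C: 2 H
  1 × C (aromatic): no H
  1 × C: no H
  1 × N: 2 H
  1 × N: 1 H
  1 × N (aromatic): no H
  1 × O: no H
  Total hydrogens = 11.
Molecular formula: C7H11N3O

C7H11N3O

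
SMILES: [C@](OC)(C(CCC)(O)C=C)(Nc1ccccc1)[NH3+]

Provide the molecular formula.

Heavy atoms from the SMILES: 14 C, 2 N, 2 O.
Implicit hydrogens by atom environment:
  5 × C (aromatic): 1 H each → 5
  3 × C: 2 H each → 6
  2 × C: 3 H each → 6
  2 × C: no H
  1 × C: 1 H
  1 × C (aromatic): no H
  1 × N (charge +1): 3 H
  1 × N: 1 H
  1 × O: 1 H
  1 × O: no H
  Total hydrogens = 23.
Net charge +1.
Molecular formula: C14H23N2O2+

C14H23N2O2+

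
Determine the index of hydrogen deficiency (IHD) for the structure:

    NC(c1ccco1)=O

Molecular formula from the SMILES: C5H5NO2.
DoU = (2C + 2 + N − H − X)/2 = (2·5 + 2 + 1 − 5 − 0)/2 = 8/2 = 4.
(Structurally: 1 ring(s) + 3 π bond(s) = 4.)

4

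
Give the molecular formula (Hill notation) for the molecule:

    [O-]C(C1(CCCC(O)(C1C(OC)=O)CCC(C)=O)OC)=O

C14H21O7-

Heavy atoms from the SMILES: 14 C, 7 O.
Implicit hydrogens by atom environment:
  5 × C: 2 H each → 10
  5 × C: no H
  5 × O: no H
  3 × C: 3 H each → 9
  1 × C: 1 H
  1 × O: 1 H
  1 × O (charge -1): no H
  Total hydrogens = 21.
Net charge -1.
Molecular formula: C14H21O7-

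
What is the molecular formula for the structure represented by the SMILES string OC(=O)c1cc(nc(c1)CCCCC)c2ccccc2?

C17H19NO2

Heavy atoms from the SMILES: 17 C, 1 N, 2 O.
Implicit hydrogens by atom environment:
  7 × C (aromatic): 1 H each → 7
  4 × C: 2 H each → 8
  4 × C (aromatic): no H
  1 × C: 3 H
  1 × C: no H
  1 × N (aromatic): no H
  1 × O: 1 H
  1 × O: no H
  Total hydrogens = 19.
Molecular formula: C17H19NO2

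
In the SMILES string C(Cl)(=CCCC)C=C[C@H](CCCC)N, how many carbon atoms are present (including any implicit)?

The symbol for carbon appears 12 times in the SMILES. (Cl is a single chlorine, not C + l.)

12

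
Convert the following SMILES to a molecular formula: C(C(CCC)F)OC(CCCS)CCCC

C13H27FOS

Heavy atoms from the SMILES: 13 C, 1 F, 1 O, 1 S.
Implicit hydrogens by atom environment:
  9 × C: 2 H each → 18
  2 × C: 3 H each → 6
  2 × C: 1 H each → 2
  1 × F: no H
  1 × O: no H
  1 × S: 1 H
  Total hydrogens = 27.
Molecular formula: C13H27FOS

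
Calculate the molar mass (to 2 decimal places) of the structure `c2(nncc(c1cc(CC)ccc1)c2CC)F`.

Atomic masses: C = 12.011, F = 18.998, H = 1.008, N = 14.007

Molecular formula: C14H15FN2.
M = 14×12.011 + 1×18.998 + 15×1.008 + 2×14.007 = 230.29 g/mol.

230.29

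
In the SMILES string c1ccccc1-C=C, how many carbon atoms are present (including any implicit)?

8

The symbol for carbon appears 8 times in the SMILES. Lowercase c denotes aromatic carbon and counts toward C.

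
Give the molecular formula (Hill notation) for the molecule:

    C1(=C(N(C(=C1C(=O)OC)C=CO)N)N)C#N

C9H10N4O3

Heavy atoms from the SMILES: 9 C, 4 N, 3 O.
Implicit hydrogens by atom environment:
  4 × C (aromatic): no H
  2 × C: 1 H each → 2
  2 × C: no H
  2 × N: 2 H each → 4
  2 × O: no H
  1 × C: 3 H
  1 × N (aromatic): no H
  1 × N: no H
  1 × O: 1 H
  Total hydrogens = 10.
Molecular formula: C9H10N4O3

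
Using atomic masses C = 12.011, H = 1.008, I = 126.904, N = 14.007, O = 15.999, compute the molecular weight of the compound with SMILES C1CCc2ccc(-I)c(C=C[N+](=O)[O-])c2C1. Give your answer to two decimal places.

329.14

Molecular formula: C12H12INO2.
M = 12×12.011 + 12×1.008 + 1×126.904 + 1×14.007 + 2×15.999 = 329.14 g/mol.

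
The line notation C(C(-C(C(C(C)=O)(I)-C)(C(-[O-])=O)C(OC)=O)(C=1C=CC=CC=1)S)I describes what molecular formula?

C16H17I2O5S-

Heavy atoms from the SMILES: 16 C, 2 I, 5 O, 1 S.
Implicit hydrogens by atom environment:
  6 × C: no H
  5 × C (aromatic): 1 H each → 5
  4 × O: no H
  3 × C: 3 H each → 9
  2 × I: no H
  1 × C: 2 H
  1 × C (aromatic): no H
  1 × O (charge -1): no H
  1 × S: 1 H
  Total hydrogens = 17.
Net charge -1.
Molecular formula: C16H17I2O5S-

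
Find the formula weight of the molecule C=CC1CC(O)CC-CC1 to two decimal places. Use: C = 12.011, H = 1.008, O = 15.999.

Molecular formula: C9H16O.
M = 9×12.011 + 16×1.008 + 1×15.999 = 140.23 g/mol.

140.23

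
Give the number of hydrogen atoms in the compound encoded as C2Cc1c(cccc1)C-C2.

12

Hydrogens are implicit in SMILES; fill each atom to its normal valence:
  4 × C: 2 H each → 8
  4 × C (aromatic): 1 H each → 4
  2 × C (aromatic): no H
  Total hydrogens = 12.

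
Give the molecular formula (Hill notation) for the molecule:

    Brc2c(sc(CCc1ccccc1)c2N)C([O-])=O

C13H11BrNO2S-

Heavy atoms from the SMILES: 1 Br, 13 C, 1 N, 2 O, 1 S.
Implicit hydrogens by atom environment:
  5 × C (aromatic): 1 H each → 5
  5 × C (aromatic): no H
  2 × C: 2 H each → 4
  1 × Br: no H
  1 × C: no H
  1 × N: 2 H
  1 × O: no H
  1 × O (charge -1): no H
  1 × S (aromatic): no H
  Total hydrogens = 11.
Net charge -1.
Molecular formula: C13H11BrNO2S-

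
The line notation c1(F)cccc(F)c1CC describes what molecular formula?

C8H8F2

Heavy atoms from the SMILES: 8 C, 2 F.
Implicit hydrogens by atom environment:
  3 × C (aromatic): 1 H each → 3
  3 × C (aromatic): no H
  2 × F: no H
  1 × C: 3 H
  1 × C: 2 H
  Total hydrogens = 8.
Molecular formula: C8H8F2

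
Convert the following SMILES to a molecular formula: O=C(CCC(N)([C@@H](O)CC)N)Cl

Heavy atoms from the SMILES: 7 C, 1 Cl, 2 N, 2 O.
Implicit hydrogens by atom environment:
  3 × C: 2 H each → 6
  2 × C: no H
  2 × N: 2 H each → 4
  1 × C: 3 H
  1 × C: 1 H
  1 × Cl: no H
  1 × O: 1 H
  1 × O: no H
  Total hydrogens = 15.
Molecular formula: C7H15ClN2O2

C7H15ClN2O2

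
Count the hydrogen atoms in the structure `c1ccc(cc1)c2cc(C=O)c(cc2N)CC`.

Hydrogens are implicit in SMILES; fill each atom to its normal valence:
  7 × C (aromatic): 1 H each → 7
  5 × C (aromatic): no H
  1 × C: 3 H
  1 × C: 2 H
  1 × C: 1 H
  1 × N: 2 H
  1 × O: no H
  Total hydrogens = 15.

15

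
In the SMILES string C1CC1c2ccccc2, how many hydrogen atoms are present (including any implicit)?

10

Hydrogens are implicit in SMILES; fill each atom to its normal valence:
  5 × C (aromatic): 1 H each → 5
  2 × C: 2 H each → 4
  1 × C: 1 H
  1 × C (aromatic): no H
  Total hydrogens = 10.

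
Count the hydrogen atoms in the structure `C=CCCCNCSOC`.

15

Hydrogens are implicit in SMILES; fill each atom to its normal valence:
  5 × C: 2 H each → 10
  1 × C: 3 H
  1 × C: 1 H
  1 × N: 1 H
  1 × O: no H
  1 × S: no H
  Total hydrogens = 15.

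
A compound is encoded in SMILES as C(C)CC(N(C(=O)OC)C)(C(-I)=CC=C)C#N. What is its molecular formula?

Heavy atoms from the SMILES: 12 C, 1 I, 2 N, 2 O.
Implicit hydrogens by atom environment:
  4 × C: no H
  3 × C: 3 H each → 9
  3 × C: 2 H each → 6
  2 × C: 1 H each → 2
  2 × N: no H
  2 × O: no H
  1 × I: no H
  Total hydrogens = 17.
Molecular formula: C12H17IN2O2

C12H17IN2O2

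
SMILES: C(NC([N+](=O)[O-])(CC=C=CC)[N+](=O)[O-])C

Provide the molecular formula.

Heavy atoms from the SMILES: 8 C, 3 N, 4 O.
Implicit hydrogens by atom environment:
  2 × C: 3 H each → 6
  2 × C: 2 H each → 4
  2 × C: 1 H each → 2
  2 × C: no H
  2 × N (charge +1): no H
  2 × O: no H
  2 × O (charge -1): no H
  1 × N: 1 H
  Total hydrogens = 13.
Molecular formula: C8H13N3O4

C8H13N3O4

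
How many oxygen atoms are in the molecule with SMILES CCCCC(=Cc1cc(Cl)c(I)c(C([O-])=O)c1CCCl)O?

The symbol for oxygen appears 3 times in the SMILES.

3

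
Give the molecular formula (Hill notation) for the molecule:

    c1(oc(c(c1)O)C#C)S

C6H4O2S

Heavy atoms from the SMILES: 6 C, 2 O, 1 S.
Implicit hydrogens by atom environment:
  3 × C (aromatic): no H
  1 × C (aromatic): 1 H
  1 × C: 1 H
  1 × C: no H
  1 × O: 1 H
  1 × O (aromatic): no H
  1 × S: 1 H
  Total hydrogens = 4.
Molecular formula: C6H4O2S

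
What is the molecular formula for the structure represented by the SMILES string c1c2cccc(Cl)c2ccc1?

Heavy atoms from the SMILES: 10 C, 1 Cl.
Implicit hydrogens by atom environment:
  7 × C (aromatic): 1 H each → 7
  3 × C (aromatic): no H
  1 × Cl: no H
  Total hydrogens = 7.
Molecular formula: C10H7Cl

C10H7Cl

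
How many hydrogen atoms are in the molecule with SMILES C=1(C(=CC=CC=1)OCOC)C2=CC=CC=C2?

14

Hydrogens are implicit in SMILES; fill each atom to its normal valence:
  9 × C (aromatic): 1 H each → 9
  3 × C (aromatic): no H
  2 × O: no H
  1 × C: 3 H
  1 × C: 2 H
  Total hydrogens = 14.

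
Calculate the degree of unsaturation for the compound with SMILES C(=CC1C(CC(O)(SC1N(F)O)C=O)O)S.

3

Molecular formula from the SMILES: C8H12FNO4S2.
DoU = (2C + 2 + N − H − X)/2 = (2·8 + 2 + 1 − 12 − 1)/2 = 6/2 = 3.
(Structurally: 1 ring(s) + 2 π bond(s) = 3.)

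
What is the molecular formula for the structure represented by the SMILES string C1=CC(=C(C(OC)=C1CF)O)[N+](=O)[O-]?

Heavy atoms from the SMILES: 8 C, 1 F, 1 N, 4 O.
Implicit hydrogens by atom environment:
  4 × C (aromatic): no H
  2 × C (aromatic): 1 H each → 2
  2 × O: no H
  1 × C: 3 H
  1 × C: 2 H
  1 × F: no H
  1 × N (charge +1): no H
  1 × O: 1 H
  1 × O (charge -1): no H
  Total hydrogens = 8.
Molecular formula: C8H8FNO4

C8H8FNO4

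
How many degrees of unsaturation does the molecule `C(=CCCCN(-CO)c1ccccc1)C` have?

Molecular formula from the SMILES: C13H19NO.
DoU = (2C + 2 + N − H − X)/2 = (2·13 + 2 + 1 − 19 − 0)/2 = 10/2 = 5.
(Structurally: 1 ring(s) + 4 π bond(s) = 5.)

5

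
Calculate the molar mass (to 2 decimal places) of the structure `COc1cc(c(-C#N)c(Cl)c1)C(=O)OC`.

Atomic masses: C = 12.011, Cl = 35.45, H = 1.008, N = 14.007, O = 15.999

225.63

Molecular formula: C10H8ClNO3.
M = 10×12.011 + 1×35.45 + 8×1.008 + 1×14.007 + 3×15.999 = 225.63 g/mol.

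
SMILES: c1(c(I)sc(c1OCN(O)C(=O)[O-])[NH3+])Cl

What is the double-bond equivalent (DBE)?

Molecular formula from the SMILES: C6H6ClIN2O4S.
DoU = (2C + 2 + N − H − X)/2 = (2·6 + 2 + 2 − 6 − 2)/2 = 8/2 = 4.
(Structurally: 1 ring(s) + 3 π bond(s) = 4.)

4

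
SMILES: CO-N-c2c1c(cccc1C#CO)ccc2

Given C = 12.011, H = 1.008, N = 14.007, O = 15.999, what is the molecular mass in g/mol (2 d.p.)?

213.24

Molecular formula: C13H11NO2.
M = 13×12.011 + 11×1.008 + 1×14.007 + 2×15.999 = 213.24 g/mol.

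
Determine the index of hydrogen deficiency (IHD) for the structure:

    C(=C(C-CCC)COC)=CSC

Molecular formula from the SMILES: C10H18OS.
DoU = (2C + 2 + N − H − X)/2 = (2·10 + 2 + 0 − 18 − 0)/2 = 4/2 = 2.
(Structurally: 0 ring(s) + 2 π bond(s) = 2.)

2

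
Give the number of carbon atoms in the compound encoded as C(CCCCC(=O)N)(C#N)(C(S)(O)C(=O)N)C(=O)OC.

11

The symbol for carbon appears 11 times in the SMILES.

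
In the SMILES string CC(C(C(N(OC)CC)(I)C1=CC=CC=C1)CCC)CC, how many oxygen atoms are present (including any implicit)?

The symbol for oxygen appears 1 time in the SMILES.

1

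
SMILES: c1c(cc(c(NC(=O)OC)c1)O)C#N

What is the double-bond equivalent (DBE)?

Molecular formula from the SMILES: C9H8N2O3.
DoU = (2C + 2 + N − H − X)/2 = (2·9 + 2 + 2 − 8 − 0)/2 = 14/2 = 7.
(Structurally: 1 ring(s) + 6 π bond(s) = 7.)

7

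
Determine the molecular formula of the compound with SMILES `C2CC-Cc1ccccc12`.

Heavy atoms from the SMILES: 10 C.
Implicit hydrogens by atom environment:
  4 × C: 2 H each → 8
  4 × C (aromatic): 1 H each → 4
  2 × C (aromatic): no H
  Total hydrogens = 12.
Molecular formula: C10H12

C10H12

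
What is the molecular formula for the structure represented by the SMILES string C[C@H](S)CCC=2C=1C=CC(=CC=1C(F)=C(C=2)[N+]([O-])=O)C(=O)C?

C16H16FNO3S

Heavy atoms from the SMILES: 16 C, 1 F, 1 N, 3 O, 1 S.
Implicit hydrogens by atom environment:
  6 × C (aromatic): no H
  4 × C (aromatic): 1 H each → 4
  2 × C: 3 H each → 6
  2 × C: 2 H each → 4
  2 × O: no H
  1 × C: 1 H
  1 × C: no H
  1 × F: no H
  1 × N (charge +1): no H
  1 × O (charge -1): no H
  1 × S: 1 H
  Total hydrogens = 16.
Molecular formula: C16H16FNO3S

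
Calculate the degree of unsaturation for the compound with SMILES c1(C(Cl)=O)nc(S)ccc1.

5

Molecular formula from the SMILES: C6H4ClNOS.
DoU = (2C + 2 + N − H − X)/2 = (2·6 + 2 + 1 − 4 − 1)/2 = 10/2 = 5.
(Structurally: 1 ring(s) + 4 π bond(s) = 5.)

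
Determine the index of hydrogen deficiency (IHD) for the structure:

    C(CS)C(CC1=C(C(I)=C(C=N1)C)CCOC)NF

Molecular formula from the SMILES: C13H20FIN2OS.
DoU = (2C + 2 + N − H − X)/2 = (2·13 + 2 + 2 − 20 − 2)/2 = 8/2 = 4.
(Structurally: 1 ring(s) + 3 π bond(s) = 4.)

4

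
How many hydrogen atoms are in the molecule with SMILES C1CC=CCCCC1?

Hydrogens are implicit in SMILES; fill each atom to its normal valence:
  6 × C: 2 H each → 12
  2 × C: 1 H each → 2
  Total hydrogens = 14.

14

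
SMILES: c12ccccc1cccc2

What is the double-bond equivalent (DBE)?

7

Molecular formula from the SMILES: C10H8.
DoU = (2C + 2 + N − H − X)/2 = (2·10 + 2 + 0 − 8 − 0)/2 = 14/2 = 7.
(Structurally: 2 ring(s) + 5 π bond(s) = 7.)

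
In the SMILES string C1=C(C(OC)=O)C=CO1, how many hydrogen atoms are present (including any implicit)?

Hydrogens are implicit in SMILES; fill each atom to its normal valence:
  3 × C (aromatic): 1 H each → 3
  2 × O: no H
  1 × C: 3 H
  1 × C (aromatic): no H
  1 × C: no H
  1 × O (aromatic): no H
  Total hydrogens = 6.

6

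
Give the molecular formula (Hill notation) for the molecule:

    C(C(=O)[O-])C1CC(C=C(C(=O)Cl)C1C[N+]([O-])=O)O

Heavy atoms from the SMILES: 10 C, 1 Cl, 1 N, 6 O.
Implicit hydrogens by atom environment:
  4 × C: 1 H each → 4
  3 × C: 2 H each → 6
  3 × C: no H
  3 × O: no H
  2 × O (charge -1): no H
  1 × Cl: no H
  1 × N (charge +1): no H
  1 × O: 1 H
  Total hydrogens = 11.
Net charge -1.
Molecular formula: C10H11ClNO6-

C10H11ClNO6-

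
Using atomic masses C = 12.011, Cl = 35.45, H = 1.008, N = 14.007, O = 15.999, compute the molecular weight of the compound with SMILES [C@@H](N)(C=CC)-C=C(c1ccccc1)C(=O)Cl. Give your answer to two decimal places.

Molecular formula: C13H14ClNO.
M = 13×12.011 + 1×35.45 + 14×1.008 + 1×14.007 + 1×15.999 = 235.71 g/mol.

235.71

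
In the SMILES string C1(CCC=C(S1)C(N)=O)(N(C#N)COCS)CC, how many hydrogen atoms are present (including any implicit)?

17

Hydrogens are implicit in SMILES; fill each atom to its normal valence:
  5 × C: 2 H each → 10
  4 × C: no H
  2 × N: no H
  2 × O: no H
  1 × C: 3 H
  1 × C: 1 H
  1 × N: 2 H
  1 × S: 1 H
  1 × S: no H
  Total hydrogens = 17.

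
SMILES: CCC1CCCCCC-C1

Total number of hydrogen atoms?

Hydrogens are implicit in SMILES; fill each atom to its normal valence:
  8 × C: 2 H each → 16
  1 × C: 3 H
  1 × C: 1 H
  Total hydrogens = 20.

20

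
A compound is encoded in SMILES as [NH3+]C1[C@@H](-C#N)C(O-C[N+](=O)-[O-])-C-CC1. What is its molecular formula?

C8H14N3O3+

Heavy atoms from the SMILES: 8 C, 3 N, 3 O.
Implicit hydrogens by atom environment:
  4 × C: 2 H each → 8
  3 × C: 1 H each → 3
  2 × O: no H
  1 × C: no H
  1 × N (charge +1): 3 H
  1 × N (charge +1): no H
  1 × N: no H
  1 × O (charge -1): no H
  Total hydrogens = 14.
Net charge +1.
Molecular formula: C8H14N3O3+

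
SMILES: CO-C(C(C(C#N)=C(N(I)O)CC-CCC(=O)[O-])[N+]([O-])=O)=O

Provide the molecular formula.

C11H13IN3O7-

Heavy atoms from the SMILES: 11 C, 1 I, 3 N, 7 O.
Implicit hydrogens by atom environment:
  5 × C: no H
  4 × C: 2 H each → 8
  4 × O: no H
  2 × N: no H
  2 × O (charge -1): no H
  1 × C: 3 H
  1 × C: 1 H
  1 × I: no H
  1 × N (charge +1): no H
  1 × O: 1 H
  Total hydrogens = 13.
Net charge -1.
Molecular formula: C11H13IN3O7-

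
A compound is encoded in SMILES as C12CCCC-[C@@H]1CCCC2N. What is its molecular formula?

Heavy atoms from the SMILES: 10 C, 1 N.
Implicit hydrogens by atom environment:
  7 × C: 2 H each → 14
  3 × C: 1 H each → 3
  1 × N: 2 H
  Total hydrogens = 19.
Molecular formula: C10H19N

C10H19N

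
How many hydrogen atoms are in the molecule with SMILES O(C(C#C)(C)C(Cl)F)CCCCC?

16

Hydrogens are implicit in SMILES; fill each atom to its normal valence:
  4 × C: 2 H each → 8
  2 × C: 3 H each → 6
  2 × C: 1 H each → 2
  2 × C: no H
  1 × Cl: no H
  1 × F: no H
  1 × O: no H
  Total hydrogens = 16.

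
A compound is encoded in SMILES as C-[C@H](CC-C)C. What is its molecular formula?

C6H14

Heavy atoms from the SMILES: 6 C.
Implicit hydrogens by atom environment:
  3 × C: 3 H each → 9
  2 × C: 2 H each → 4
  1 × C: 1 H
  Total hydrogens = 14.
Molecular formula: C6H14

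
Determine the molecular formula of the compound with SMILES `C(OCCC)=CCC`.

Heavy atoms from the SMILES: 7 C, 1 O.
Implicit hydrogens by atom environment:
  3 × C: 2 H each → 6
  2 × C: 3 H each → 6
  2 × C: 1 H each → 2
  1 × O: no H
  Total hydrogens = 14.
Molecular formula: C7H14O

C7H14O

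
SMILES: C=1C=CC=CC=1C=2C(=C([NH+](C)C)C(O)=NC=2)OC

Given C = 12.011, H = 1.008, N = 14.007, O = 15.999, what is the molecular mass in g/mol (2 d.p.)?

Molecular formula: C14H17N2O2+.
M = 14×12.011 + 17×1.008 + 2×14.007 + 2×15.999 = 245.30 g/mol.

245.30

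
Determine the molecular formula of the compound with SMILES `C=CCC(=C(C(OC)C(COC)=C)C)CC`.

C14H24O2

Heavy atoms from the SMILES: 14 C, 2 O.
Implicit hydrogens by atom environment:
  5 × C: 2 H each → 10
  4 × C: 3 H each → 12
  3 × C: no H
  2 × C: 1 H each → 2
  2 × O: no H
  Total hydrogens = 24.
Molecular formula: C14H24O2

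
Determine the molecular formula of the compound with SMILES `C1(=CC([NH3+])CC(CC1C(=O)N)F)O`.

Heavy atoms from the SMILES: 8 C, 1 F, 2 N, 2 O.
Implicit hydrogens by atom environment:
  4 × C: 1 H each → 4
  2 × C: 2 H each → 4
  2 × C: no H
  1 × F: no H
  1 × N (charge +1): 3 H
  1 × N: 2 H
  1 × O: 1 H
  1 × O: no H
  Total hydrogens = 14.
Net charge +1.
Molecular formula: C8H14FN2O2+

C8H14FN2O2+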